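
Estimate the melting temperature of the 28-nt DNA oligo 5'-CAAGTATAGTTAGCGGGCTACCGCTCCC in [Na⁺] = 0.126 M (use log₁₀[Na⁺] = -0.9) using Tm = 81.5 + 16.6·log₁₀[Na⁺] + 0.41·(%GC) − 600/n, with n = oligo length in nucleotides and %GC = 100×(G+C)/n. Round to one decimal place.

68.6°C

Length n = 28. T=6, G=7, A=6, C=9
G+C = 16, so %GC = 16/28 × 100 = 57.143%
Salt term: 16.6 × (-0.9) = -14.94
GC term: 0.41 × 57.143 = 23.429; length term: −600/28 = −21.429
Tm = 81.5 + (-14.94) + 23.429 − 21.429 = 68.56 → 68.6°C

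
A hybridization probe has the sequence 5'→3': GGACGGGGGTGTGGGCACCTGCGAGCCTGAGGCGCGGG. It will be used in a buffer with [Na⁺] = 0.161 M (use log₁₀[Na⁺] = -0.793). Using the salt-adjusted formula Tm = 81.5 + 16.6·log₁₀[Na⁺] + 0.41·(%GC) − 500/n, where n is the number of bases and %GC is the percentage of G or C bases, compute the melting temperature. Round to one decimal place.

87.5°C

Length n = 38. Counting bases: G=21, C=9, T=4, A=4
G+C = 30, so %GC = 30/38 × 100 = 78.947%
Salt term: 16.6 × (-0.793) = -13.164
GC term: 0.41 × 78.947 = 32.368; length term: −500/38 = −13.158
Tm = 81.5 + (-13.164) + 32.368 − 13.158 = 87.546 → 87.5°C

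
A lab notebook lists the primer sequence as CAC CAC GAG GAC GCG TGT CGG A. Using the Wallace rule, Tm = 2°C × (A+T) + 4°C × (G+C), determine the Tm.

74°C

Counting bases: G=8, A=5, T=2, C=7
A+T = 7, G+C = 15
Tm = 4·15 + 2·7 = 60 + 14 = 74°C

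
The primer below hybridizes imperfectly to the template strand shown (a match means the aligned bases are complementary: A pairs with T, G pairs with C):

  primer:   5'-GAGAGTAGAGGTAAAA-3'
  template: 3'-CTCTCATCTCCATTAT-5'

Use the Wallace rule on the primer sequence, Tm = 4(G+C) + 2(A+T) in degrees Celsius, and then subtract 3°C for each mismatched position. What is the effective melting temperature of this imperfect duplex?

Primer base counts: A=8, T=2, G=6, C=0 → A+T=10, G+C=6
Perfect-match Tm = 2(10) + 4(6) = 20 + 24 = 44°C
Mismatches (positions where the bases are not complementary): 1 (at position 15)
Effective Tm = 44 − 1×3 = 44 − 3 = 41°C

41°C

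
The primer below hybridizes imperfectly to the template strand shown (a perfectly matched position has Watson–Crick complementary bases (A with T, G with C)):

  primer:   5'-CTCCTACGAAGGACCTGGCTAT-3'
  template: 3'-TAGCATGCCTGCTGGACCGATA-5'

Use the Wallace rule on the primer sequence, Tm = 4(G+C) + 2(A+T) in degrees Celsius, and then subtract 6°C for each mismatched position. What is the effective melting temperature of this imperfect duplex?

44°C

Primer base counts: A=5, T=5, G=5, C=7 → A+T=10, G+C=12
Perfect-match Tm = 2(10) + 4(12) = 20 + 48 = 68°C
Mismatches (positions where the bases are not complementary): 4 (at positions 1, 4, 9, 11)
Effective Tm = 68 − 4×6 = 68 − 24 = 44°C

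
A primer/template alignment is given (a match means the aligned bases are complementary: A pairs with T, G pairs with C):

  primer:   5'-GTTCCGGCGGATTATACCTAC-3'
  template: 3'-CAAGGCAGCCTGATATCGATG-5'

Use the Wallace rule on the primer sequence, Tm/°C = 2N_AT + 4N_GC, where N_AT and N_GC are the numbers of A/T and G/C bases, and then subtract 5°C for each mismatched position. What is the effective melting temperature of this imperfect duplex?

49°C

Primer base counts: A=4, T=6, G=5, C=6 → A+T=10, G+C=11
Perfect-match Tm = 2(10) + 4(11) = 20 + 44 = 64°C
Mismatches (positions where the bases are not complementary): 3 (at positions 7, 12, 17)
Effective Tm = 64 − 3×5 = 64 − 15 = 49°C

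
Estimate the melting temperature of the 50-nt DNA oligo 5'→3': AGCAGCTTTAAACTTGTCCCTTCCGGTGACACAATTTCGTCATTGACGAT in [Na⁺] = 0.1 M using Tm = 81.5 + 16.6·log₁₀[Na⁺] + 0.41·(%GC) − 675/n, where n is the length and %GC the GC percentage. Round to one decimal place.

69.4°C

Length n = 50. Base counts: A=12, T=16, G=9, C=13
G+C = 22, so %GC = 22/50 × 100 = 44%
Salt term: 16.6 × (-1) = -16.6
GC term: 0.41 × 44 = 18.04; length term: −675/50 = −13.5
Tm = 81.5 + (-16.6) + 18.04 − 13.5 = 69.44 → 69.4°C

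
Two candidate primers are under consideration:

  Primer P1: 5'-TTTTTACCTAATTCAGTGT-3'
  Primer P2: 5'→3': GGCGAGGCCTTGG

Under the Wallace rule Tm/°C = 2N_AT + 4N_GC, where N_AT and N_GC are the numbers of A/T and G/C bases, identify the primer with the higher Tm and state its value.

Primer P1, 48°C

Primer P1: A+T=14, G+C=5 → Tm = 2(14)+4(5) = 48°C
Primer P2: A+T=3, G+C=10 → Tm = 2(3)+4(10) = 46°C
48°C vs 46°C → primer P1 is higher.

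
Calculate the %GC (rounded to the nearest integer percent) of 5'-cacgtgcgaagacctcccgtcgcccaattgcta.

Counting bases: G=7, C=13, T=6, A=7
G+C = 7 + 13 = 20 out of 33 bases
%GC = 20/33 × 100 = 60.61% ≈ 61%

61%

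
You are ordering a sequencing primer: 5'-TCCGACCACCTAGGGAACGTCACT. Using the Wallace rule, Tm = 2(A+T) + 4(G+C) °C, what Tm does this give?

Counting bases: C=9, T=4, G=5, A=6
AT pairs contribute 10, GC pairs contribute 14.
Tm = 2(10) + 4(14) = 20 + 56 = 76°C

76°C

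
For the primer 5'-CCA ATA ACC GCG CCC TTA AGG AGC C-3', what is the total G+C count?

15

Scanning the sequence gives A=7, C=10, G=5, T=3.
G+C = 5 + 10 = 15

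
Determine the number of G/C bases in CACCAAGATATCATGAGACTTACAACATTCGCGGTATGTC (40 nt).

17

Base counts: T=10, C=10, G=7, A=13
G+C = 7 + 10 = 17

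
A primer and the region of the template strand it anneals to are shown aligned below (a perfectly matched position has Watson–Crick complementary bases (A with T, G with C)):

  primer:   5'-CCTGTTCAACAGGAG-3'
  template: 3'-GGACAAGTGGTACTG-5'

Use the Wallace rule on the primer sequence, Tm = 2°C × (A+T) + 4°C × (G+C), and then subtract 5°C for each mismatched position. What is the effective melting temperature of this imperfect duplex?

Primer base counts: A=4, T=3, G=4, C=4 → A+T=7, G+C=8
Perfect-match Tm = 2(7) + 4(8) = 14 + 32 = 46°C
Mismatches (positions where the bases are not complementary): 3 (at positions 9, 12, 15)
Effective Tm = 46 − 3×5 = 46 − 15 = 31°C

31°C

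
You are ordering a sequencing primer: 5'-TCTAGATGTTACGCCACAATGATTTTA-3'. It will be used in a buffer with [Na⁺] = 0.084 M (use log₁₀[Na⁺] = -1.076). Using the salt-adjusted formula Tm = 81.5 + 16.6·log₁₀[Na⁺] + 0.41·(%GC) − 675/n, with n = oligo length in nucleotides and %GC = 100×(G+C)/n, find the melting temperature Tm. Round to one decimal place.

Length n = 27. C=5, A=8, G=4, T=10
G+C = 9, so %GC = 9/27 × 100 = 33.333%
Salt term: 16.6 × (-1.076) = -17.862
GC term: 0.41 × 33.333 = 13.667; length term: −675/27 = −25
Tm = 81.5 + (-17.862) + 13.667 − 25 = 52.305 → 52.3°C

52.3°C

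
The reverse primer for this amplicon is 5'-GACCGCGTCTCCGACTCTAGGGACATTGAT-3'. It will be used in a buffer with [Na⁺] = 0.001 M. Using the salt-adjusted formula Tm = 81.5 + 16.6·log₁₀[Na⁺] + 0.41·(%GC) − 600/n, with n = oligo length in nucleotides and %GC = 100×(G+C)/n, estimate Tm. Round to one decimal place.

Length n = 30. Base counts: C=9, T=7, A=6, G=8
G+C = 17, so %GC = 17/30 × 100 = 56.667%
Salt term: 16.6 × (-3) = -49.8
GC term: 0.41 × 56.667 = 23.233; length term: −600/30 = −20
Tm = 81.5 + (-49.8) + 23.233 − 20 = 34.933 → 34.9°C

34.9°C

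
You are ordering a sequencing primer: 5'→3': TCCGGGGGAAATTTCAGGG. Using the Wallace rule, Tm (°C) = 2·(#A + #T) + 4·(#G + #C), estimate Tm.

C=3, T=4, A=4, G=8
So N_AT = 8 and N_GC = 11.
Tm = 4·11 + 2·8 = 44 + 16 = 60°C

60°C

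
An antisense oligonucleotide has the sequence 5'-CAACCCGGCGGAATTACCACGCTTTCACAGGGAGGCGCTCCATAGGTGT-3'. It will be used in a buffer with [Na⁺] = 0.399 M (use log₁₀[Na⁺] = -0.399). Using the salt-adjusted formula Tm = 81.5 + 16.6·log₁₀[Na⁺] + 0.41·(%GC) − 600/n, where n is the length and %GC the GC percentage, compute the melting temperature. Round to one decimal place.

Length n = 49. Base counts: G=14, C=15, T=9, A=11
G+C = 29, so %GC = 29/49 × 100 = 59.184%
Salt term: 16.6 × (-0.399) = -6.623
GC term: 0.41 × 59.184 = 24.265; length term: −600/49 = −12.245
Tm = 81.5 + (-6.623) + 24.265 − 12.245 = 86.897 → 86.9°C

86.9°C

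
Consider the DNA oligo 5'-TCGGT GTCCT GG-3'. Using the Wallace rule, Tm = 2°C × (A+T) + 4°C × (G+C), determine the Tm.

Base counts: G=5, A=0, C=3, T=4
So N_AT = 4 and N_GC = 8.
Tm = 2×4 + 4×8 = 40°C

40°C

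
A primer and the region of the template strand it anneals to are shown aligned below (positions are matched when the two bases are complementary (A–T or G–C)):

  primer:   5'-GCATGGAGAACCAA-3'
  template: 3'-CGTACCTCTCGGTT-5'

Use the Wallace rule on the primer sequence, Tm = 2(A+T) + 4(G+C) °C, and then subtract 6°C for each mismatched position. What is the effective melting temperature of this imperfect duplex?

Primer base counts: A=6, T=1, G=4, C=3 → A+T=7, G+C=7
Perfect-match Tm = 2(7) + 4(7) = 14 + 28 = 42°C
Mismatches (positions where the bases are not complementary): 1 (at position 10)
Effective Tm = 42 − 1×6 = 42 − 6 = 36°C

36°C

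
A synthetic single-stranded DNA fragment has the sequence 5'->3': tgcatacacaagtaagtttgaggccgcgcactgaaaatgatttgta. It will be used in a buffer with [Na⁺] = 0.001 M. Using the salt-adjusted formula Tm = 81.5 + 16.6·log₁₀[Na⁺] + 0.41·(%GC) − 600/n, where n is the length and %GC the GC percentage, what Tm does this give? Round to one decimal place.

35.6°C

Length n = 46. Counting bases: C=8, G=11, T=12, A=15
G+C = 19, so %GC = 19/46 × 100 = 41.304%
Salt term: 16.6 × (-3) = -49.8
GC term: 0.41 × 41.304 = 16.935; length term: −600/46 = −13.043
Tm = 81.5 + (-49.8) + 16.935 − 13.043 = 35.592 → 35.6°C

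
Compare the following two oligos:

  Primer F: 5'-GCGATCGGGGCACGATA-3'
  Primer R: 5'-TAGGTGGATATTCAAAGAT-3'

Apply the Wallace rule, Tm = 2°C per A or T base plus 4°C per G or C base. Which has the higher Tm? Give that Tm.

Primer F: A+T=6, G+C=11 → Tm = 2(6)+4(11) = 56°C
Primer R: A+T=13, G+C=6 → Tm = 2(13)+4(6) = 50°C
56°C vs 50°C → primer F is higher.

Primer F, 56°C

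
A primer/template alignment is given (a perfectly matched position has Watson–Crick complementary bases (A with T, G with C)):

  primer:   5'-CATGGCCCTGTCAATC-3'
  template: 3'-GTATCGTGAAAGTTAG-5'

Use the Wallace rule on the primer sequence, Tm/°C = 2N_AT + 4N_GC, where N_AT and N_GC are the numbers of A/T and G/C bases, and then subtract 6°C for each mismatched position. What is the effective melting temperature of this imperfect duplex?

Primer base counts: A=3, T=4, G=3, C=6 → A+T=7, G+C=9
Perfect-match Tm = 2(7) + 4(9) = 14 + 36 = 50°C
Mismatches (positions where the bases are not complementary): 3 (at positions 4, 7, 10)
Effective Tm = 50 − 3×6 = 50 − 18 = 32°C

32°C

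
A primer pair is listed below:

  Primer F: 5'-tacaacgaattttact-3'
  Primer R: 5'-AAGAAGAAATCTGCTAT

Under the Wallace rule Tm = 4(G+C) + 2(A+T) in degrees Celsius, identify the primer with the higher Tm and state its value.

Primer F: A+T=12, G+C=4 → Tm = 2(12)+4(4) = 40°C
Primer R: A+T=12, G+C=5 → Tm = 2(12)+4(5) = 44°C
40°C vs 44°C → primer R is higher.

Primer R, 44°C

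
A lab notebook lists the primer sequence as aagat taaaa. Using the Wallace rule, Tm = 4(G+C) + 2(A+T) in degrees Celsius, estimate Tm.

22°C

Scanning the sequence gives G=1, T=2, C=0, A=7.
So N_AT = 9 and N_GC = 1.
Tm = 2(9) + 4(1) = 18 + 4 = 22°C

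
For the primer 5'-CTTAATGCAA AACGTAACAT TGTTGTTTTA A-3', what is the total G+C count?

Scanning the sequence gives A=11, T=12, C=4, G=4.
Total G or C: 4 + 4 = 8

8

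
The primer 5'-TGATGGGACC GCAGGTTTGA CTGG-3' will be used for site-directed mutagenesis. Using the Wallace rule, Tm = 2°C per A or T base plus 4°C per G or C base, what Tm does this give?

Counting bases: C=4, G=10, T=6, A=4
A+T = 10, G+C = 14
Tm = 2(10) + 4(14) = 20 + 56 = 76°C

76°C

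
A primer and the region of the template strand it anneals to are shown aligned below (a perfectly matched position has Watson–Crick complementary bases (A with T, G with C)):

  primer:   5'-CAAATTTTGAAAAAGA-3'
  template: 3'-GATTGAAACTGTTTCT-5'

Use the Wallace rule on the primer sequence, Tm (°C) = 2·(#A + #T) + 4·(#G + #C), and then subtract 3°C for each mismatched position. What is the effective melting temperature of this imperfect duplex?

29°C

Primer base counts: A=9, T=4, G=2, C=1 → A+T=13, G+C=3
Perfect-match Tm = 2(13) + 4(3) = 26 + 12 = 38°C
Mismatches (positions where the bases are not complementary): 3 (at positions 2, 5, 11)
Effective Tm = 38 − 3×3 = 38 − 9 = 29°C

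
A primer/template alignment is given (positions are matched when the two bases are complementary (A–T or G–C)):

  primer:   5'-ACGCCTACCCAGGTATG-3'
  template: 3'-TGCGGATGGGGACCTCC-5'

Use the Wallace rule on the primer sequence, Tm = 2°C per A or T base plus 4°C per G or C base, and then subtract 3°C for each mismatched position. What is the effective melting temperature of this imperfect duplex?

42°C

Primer base counts: A=4, T=3, G=4, C=6 → A+T=7, G+C=10
Perfect-match Tm = 2(7) + 4(10) = 14 + 40 = 54°C
Mismatches (positions where the bases are not complementary): 4 (at positions 11, 12, 14, 16)
Effective Tm = 54 − 4×3 = 54 − 12 = 42°C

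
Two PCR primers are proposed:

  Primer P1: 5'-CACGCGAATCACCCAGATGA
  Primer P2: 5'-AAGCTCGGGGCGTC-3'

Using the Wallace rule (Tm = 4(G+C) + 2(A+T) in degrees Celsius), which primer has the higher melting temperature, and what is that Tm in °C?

Primer P1, 62°C

Primer P1: A+T=9, G+C=11 → Tm = 2(9)+4(11) = 62°C
Primer P2: A+T=4, G+C=10 → Tm = 2(4)+4(10) = 48°C
62°C vs 48°C → primer P1 is higher.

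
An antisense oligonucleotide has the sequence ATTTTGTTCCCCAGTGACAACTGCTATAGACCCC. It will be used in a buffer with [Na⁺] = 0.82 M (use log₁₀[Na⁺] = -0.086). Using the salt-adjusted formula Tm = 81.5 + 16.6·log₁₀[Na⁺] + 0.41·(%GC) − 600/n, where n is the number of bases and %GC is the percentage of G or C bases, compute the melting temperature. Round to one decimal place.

81.7°C

Length n = 34. Scanning the sequence gives C=11, T=10, A=8, G=5.
G+C = 16, so %GC = 16/34 × 100 = 47.059%
Salt term: 16.6 × (-0.086) = -1.428
GC term: 0.41 × 47.059 = 19.294; length term: −600/34 = −17.647
Tm = 81.5 + (-1.428) + 19.294 − 17.647 = 81.719 → 81.7°C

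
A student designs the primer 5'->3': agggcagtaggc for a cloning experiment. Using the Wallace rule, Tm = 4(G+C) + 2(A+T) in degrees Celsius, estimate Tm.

C=2, A=3, T=1, G=6
AT pairs contribute 4, GC pairs contribute 8.
Tm = 2×4 + 4×8 = 40°C

40°C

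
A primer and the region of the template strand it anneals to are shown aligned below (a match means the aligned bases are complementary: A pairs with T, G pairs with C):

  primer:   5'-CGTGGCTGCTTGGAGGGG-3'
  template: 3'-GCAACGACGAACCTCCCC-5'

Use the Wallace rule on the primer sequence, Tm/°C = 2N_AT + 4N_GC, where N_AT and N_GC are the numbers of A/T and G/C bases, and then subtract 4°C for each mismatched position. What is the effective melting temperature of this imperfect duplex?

Primer base counts: A=1, T=4, G=10, C=3 → A+T=5, G+C=13
Perfect-match Tm = 2(5) + 4(13) = 10 + 52 = 62°C
Mismatches (positions where the bases are not complementary): 1 (at position 4)
Effective Tm = 62 − 1×4 = 62 − 4 = 58°C

58°C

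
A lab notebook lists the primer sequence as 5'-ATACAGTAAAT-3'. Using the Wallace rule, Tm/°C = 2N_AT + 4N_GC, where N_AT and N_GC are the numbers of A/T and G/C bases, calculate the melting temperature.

26°C

Scanning the sequence gives C=1, G=1, A=6, T=3.
So N_AT = 9 and N_GC = 2.
Tm = 2×9 + 4×2 = 26°C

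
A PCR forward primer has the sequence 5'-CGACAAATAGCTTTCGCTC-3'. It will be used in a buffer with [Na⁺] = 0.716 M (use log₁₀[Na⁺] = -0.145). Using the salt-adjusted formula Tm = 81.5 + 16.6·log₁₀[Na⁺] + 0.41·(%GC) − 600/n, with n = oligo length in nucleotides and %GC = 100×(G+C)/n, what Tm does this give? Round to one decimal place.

66.9°C

Length n = 19. Counting bases: C=6, T=5, A=5, G=3
G+C = 9, so %GC = 9/19 × 100 = 47.368%
Salt term: 16.6 × (-0.145) = -2.407
GC term: 0.41 × 47.368 = 19.421; length term: −600/19 = −31.579
Tm = 81.5 + (-2.407) + 19.421 − 31.579 = 66.935 → 66.9°C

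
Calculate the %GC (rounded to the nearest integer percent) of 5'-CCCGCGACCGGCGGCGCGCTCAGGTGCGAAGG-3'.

A=4, C=12, G=14, T=2
G+C = 14 + 12 = 26 out of 32 bases
%GC = 26/32 × 100 = 81.25% ≈ 81%

81%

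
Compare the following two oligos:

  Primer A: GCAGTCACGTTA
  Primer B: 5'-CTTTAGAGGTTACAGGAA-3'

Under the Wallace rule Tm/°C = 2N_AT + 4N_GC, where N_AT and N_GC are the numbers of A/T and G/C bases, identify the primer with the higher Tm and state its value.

Primer A: A+T=6, G+C=6 → Tm = 2(6)+4(6) = 36°C
Primer B: A+T=11, G+C=7 → Tm = 2(11)+4(7) = 50°C
36°C vs 50°C → primer B is higher.

Primer B, 50°C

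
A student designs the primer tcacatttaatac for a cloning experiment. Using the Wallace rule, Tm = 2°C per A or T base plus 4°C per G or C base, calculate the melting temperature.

Counting bases: C=3, A=5, G=0, T=5
AT pairs contribute 10, GC pairs contribute 3.
Tm = 2×10 + 4×3 = 32°C

32°C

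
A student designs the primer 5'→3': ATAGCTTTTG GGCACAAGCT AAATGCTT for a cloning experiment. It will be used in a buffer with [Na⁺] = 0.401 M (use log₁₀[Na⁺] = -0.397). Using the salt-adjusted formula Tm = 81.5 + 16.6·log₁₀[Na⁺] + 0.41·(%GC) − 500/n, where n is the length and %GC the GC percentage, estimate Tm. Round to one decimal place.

Length n = 28. Counting bases: T=9, G=6, C=5, A=8
G+C = 11, so %GC = 11/28 × 100 = 39.286%
Salt term: 16.6 × (-0.397) = -6.59
GC term: 0.41 × 39.286 = 16.107; length term: −500/28 = −17.857
Tm = 81.5 + (-6.59) + 16.107 − 17.857 = 73.16 → 73.2°C

73.2°C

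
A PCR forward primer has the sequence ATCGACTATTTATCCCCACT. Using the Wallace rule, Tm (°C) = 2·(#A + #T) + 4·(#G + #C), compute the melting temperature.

T=7, C=7, G=1, A=5
A+T = 12, G+C = 8
Tm = 2(12) + 4(8) = 24 + 32 = 56°C

56°C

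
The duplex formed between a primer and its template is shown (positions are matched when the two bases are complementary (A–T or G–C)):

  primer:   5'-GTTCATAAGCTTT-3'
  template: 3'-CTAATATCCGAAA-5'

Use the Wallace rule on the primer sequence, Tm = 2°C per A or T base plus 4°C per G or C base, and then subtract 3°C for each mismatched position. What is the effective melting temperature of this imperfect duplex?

25°C

Primer base counts: A=3, T=6, G=2, C=2 → A+T=9, G+C=4
Perfect-match Tm = 2(9) + 4(4) = 18 + 16 = 34°C
Mismatches (positions where the bases are not complementary): 3 (at positions 2, 4, 8)
Effective Tm = 34 − 3×3 = 34 − 9 = 25°C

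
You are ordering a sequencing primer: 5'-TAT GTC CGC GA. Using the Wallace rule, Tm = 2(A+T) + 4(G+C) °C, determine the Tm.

Counting bases: A=2, G=3, C=3, T=3
A+T = 5, G+C = 6
Tm = 2(5) + 4(6) = 10 + 24 = 34°C

34°C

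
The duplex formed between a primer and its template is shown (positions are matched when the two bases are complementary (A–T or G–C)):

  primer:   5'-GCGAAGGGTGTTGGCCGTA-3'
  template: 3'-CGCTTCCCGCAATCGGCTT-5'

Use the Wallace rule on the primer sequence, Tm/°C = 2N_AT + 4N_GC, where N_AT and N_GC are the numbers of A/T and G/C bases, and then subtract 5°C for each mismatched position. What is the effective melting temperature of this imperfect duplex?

Primer base counts: A=3, T=4, G=9, C=3 → A+T=7, G+C=12
Perfect-match Tm = 2(7) + 4(12) = 14 + 48 = 62°C
Mismatches (positions where the bases are not complementary): 3 (at positions 9, 13, 18)
Effective Tm = 62 − 3×5 = 62 − 15 = 47°C

47°C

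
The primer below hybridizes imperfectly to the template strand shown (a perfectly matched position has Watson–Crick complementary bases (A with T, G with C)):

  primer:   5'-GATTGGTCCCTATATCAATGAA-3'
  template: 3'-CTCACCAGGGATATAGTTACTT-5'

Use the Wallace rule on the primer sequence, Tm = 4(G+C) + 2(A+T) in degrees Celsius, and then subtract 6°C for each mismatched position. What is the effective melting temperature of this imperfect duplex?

54°C

Primer base counts: A=7, T=7, G=4, C=4 → A+T=14, G+C=8
Perfect-match Tm = 2(14) + 4(8) = 28 + 32 = 60°C
Mismatches (positions where the bases are not complementary): 1 (at position 3)
Effective Tm = 60 − 1×6 = 60 − 6 = 54°C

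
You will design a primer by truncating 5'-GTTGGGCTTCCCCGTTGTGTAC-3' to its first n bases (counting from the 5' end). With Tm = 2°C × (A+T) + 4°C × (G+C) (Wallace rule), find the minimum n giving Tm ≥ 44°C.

First 12 bases: GTTGGGCTTCCC → Tm = 40°C (< 44°C)
First 13 bases: GTTGGGCTTCCCC → Tm = 44°C (≥ 44°C)
Each additional base adds 2°C (A/T) or 4°C (G/C), so Tm is non-decreasing in n; n = 13 is the first length to reach 44°C.

n = 13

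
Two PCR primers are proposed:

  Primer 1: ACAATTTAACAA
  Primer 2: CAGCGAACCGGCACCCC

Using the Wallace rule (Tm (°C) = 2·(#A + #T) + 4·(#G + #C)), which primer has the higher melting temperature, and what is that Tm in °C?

Primer 2, 60°C

Primer 1: A+T=10, G+C=2 → Tm = 2(10)+4(2) = 28°C
Primer 2: A+T=4, G+C=13 → Tm = 2(4)+4(13) = 60°C
28°C vs 60°C → primer 2 is higher.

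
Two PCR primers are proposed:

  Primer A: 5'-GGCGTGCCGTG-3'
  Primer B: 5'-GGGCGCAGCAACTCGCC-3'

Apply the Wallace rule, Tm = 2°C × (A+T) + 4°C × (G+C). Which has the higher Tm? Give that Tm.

Primer B, 60°C

Primer A: A+T=2, G+C=9 → Tm = 2(2)+4(9) = 40°C
Primer B: A+T=4, G+C=13 → Tm = 2(4)+4(13) = 60°C
40°C vs 60°C → primer B is higher.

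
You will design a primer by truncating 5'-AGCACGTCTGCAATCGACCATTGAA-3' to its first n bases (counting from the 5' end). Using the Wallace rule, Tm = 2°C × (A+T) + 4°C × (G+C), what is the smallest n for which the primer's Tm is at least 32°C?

n = 10

First 9 bases: AGCACGTCT → Tm = 28°C (< 32°C)
First 10 bases: AGCACGTCTG → Tm = 32°C (≥ 32°C)
Each additional base adds 2°C (A/T) or 4°C (G/C), so Tm is non-decreasing in n; n = 10 is the first length to reach 32°C.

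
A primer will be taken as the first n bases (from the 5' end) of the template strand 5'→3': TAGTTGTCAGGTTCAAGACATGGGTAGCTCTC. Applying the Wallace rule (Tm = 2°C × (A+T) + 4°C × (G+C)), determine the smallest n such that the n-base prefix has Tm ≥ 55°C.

n = 20

First 19 bases: TAGTTGTCAGGTTCAAGAC → Tm = 54°C (< 55°C)
First 20 bases: TAGTTGTCAGGTTCAAGACA → Tm = 56°C (≥ 55°C)
Since every base adds ≥2°C, Tm only increases with n, so the threshold is first crossed at n = 20.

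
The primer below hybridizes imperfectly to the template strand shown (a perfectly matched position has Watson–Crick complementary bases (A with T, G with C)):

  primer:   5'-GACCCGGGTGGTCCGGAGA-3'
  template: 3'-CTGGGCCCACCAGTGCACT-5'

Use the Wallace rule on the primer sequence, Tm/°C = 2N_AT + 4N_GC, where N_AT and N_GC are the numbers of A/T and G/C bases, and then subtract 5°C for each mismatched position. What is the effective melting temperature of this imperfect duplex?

51°C

Primer base counts: A=3, T=2, G=9, C=5 → A+T=5, G+C=14
Perfect-match Tm = 2(5) + 4(14) = 10 + 56 = 66°C
Mismatches (positions where the bases are not complementary): 3 (at positions 14, 15, 17)
Effective Tm = 66 − 3×5 = 66 − 15 = 51°C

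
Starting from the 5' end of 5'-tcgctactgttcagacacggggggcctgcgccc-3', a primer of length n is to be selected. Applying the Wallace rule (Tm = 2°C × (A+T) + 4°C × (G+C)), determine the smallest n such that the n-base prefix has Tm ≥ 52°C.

n = 18

First 17 bases: TCGCTACTGTTCAGACA → Tm = 50°C (< 52°C)
First 18 bases: TCGCTACTGTTCAGACAC → Tm = 54°C (≥ 52°C)
Each additional base adds 2°C (A/T) or 4°C (G/C), so Tm is non-decreasing in n; n = 18 is the first length to reach 52°C.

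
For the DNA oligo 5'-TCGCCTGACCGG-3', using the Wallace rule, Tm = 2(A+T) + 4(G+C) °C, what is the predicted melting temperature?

Counting bases: C=5, A=1, G=4, T=2
AT pairs contribute 3, GC pairs contribute 9.
Tm = 4·9 + 2·3 = 36 + 6 = 42°C

42°C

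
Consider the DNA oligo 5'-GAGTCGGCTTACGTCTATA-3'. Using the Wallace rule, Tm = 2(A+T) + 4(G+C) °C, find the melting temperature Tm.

56°C

C=4, T=6, A=4, G=5
AT pairs contribute 10, GC pairs contribute 9.
Tm = 2(10) + 4(9) = 20 + 36 = 56°C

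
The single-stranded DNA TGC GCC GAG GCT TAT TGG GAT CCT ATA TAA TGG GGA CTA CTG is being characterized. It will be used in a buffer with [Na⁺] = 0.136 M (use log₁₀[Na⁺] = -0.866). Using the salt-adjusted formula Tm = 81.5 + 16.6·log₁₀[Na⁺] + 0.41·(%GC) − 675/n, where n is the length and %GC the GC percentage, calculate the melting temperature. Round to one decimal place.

71.6°C

Length n = 42. Counting bases: T=12, C=8, G=13, A=9
G+C = 21, so %GC = 21/42 × 100 = 50%
Salt term: 16.6 × (-0.866) = -14.376
GC term: 0.41 × 50 = 20.5; length term: −675/42 = −16.071
Tm = 81.5 + (-14.376) + 20.5 − 16.071 = 71.553 → 71.6°C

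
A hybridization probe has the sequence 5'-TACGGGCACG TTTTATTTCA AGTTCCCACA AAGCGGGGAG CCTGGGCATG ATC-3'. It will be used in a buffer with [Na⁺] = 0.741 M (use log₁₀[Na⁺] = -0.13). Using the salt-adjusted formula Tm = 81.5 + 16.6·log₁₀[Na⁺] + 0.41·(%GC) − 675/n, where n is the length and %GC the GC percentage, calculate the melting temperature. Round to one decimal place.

88.3°C

Length n = 53. Base counts: G=15, C=13, T=13, A=12
G+C = 28, so %GC = 28/53 × 100 = 52.83%
Salt term: 16.6 × (-0.13) = -2.158
GC term: 0.41 × 52.83 = 21.66; length term: −675/53 = −12.736
Tm = 81.5 + (-2.158) + 21.66 − 12.736 = 88.266 → 88.3°C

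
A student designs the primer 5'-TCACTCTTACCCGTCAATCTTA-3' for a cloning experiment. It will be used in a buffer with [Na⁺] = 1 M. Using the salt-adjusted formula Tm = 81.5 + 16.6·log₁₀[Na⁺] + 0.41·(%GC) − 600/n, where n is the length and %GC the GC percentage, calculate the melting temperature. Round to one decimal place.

71.0°C

Length n = 22. Scanning the sequence gives T=8, A=5, G=1, C=8.
G+C = 9, so %GC = 9/22 × 100 = 40.909%
Salt term: 16.6 × (0) = 0
GC term: 0.41 × 40.909 = 16.773; length term: −600/22 = −27.273
Tm = 81.5 + (0) + 16.773 − 27.273 = 71 → 71.0°C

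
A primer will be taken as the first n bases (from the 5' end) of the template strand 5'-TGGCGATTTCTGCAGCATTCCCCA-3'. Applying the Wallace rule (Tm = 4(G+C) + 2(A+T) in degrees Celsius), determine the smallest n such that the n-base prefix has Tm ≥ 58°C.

First 19 bases: TGGCGATTTCTGCAGCATT → Tm = 56°C (< 58°C)
First 20 bases: TGGCGATTTCTGCAGCATTC → Tm = 60°C (≥ 58°C)
Each additional base adds 2°C (A/T) or 4°C (G/C), so Tm is non-decreasing in n; n = 20 is the first length to reach 58°C.

n = 20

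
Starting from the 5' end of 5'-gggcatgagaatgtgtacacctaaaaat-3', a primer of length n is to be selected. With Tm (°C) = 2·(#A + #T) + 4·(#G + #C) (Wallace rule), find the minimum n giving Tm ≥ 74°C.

First 25 bases: GGGCATGAGAATGTGTACACCTAAA → Tm = 72°C (< 74°C)
First 26 bases: GGGCATGAGAATGTGTACACCTAAAA → Tm = 74°C (≥ 74°C)
Each additional base adds 2°C (A/T) or 4°C (G/C), so Tm is non-decreasing in n; n = 26 is the first length to reach 74°C.

n = 26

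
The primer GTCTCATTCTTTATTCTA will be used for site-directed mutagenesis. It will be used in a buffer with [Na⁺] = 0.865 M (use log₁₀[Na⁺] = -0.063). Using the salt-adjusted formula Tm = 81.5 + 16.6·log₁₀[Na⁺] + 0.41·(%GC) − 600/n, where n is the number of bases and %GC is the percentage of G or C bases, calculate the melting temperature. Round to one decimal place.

58.5°C

Length n = 18. Scanning the sequence gives T=10, G=1, A=3, C=4.
G+C = 5, so %GC = 5/18 × 100 = 27.778%
Salt term: 16.6 × (-0.063) = -1.046
GC term: 0.41 × 27.778 = 11.389; length term: −600/18 = −33.333
Tm = 81.5 + (-1.046) + 11.389 − 33.333 = 58.51 → 58.5°C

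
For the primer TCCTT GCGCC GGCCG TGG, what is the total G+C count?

14

Counting bases: C=7, G=7, T=4, A=0
Total G or C: 7 + 7 = 14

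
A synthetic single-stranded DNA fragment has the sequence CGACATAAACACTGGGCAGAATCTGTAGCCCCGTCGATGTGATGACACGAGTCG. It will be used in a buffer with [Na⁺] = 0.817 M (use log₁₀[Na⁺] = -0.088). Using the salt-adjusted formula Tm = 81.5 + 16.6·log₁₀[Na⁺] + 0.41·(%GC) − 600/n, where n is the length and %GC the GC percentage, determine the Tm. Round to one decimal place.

90.9°C

Length n = 54. Counting bases: C=14, A=15, T=10, G=15
G+C = 29, so %GC = 29/54 × 100 = 53.704%
Salt term: 16.6 × (-0.088) = -1.461
GC term: 0.41 × 53.704 = 22.019; length term: −600/54 = −11.111
Tm = 81.5 + (-1.461) + 22.019 − 11.111 = 90.947 → 90.9°C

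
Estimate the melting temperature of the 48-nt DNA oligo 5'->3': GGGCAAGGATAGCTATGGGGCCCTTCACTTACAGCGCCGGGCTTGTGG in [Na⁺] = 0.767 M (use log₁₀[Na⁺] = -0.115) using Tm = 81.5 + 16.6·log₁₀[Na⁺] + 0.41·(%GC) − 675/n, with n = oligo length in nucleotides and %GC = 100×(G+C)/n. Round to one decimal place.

91.2°C

Length n = 48. Base counts: G=18, T=10, A=8, C=12
G+C = 30, so %GC = 30/48 × 100 = 62.5%
Salt term: 16.6 × (-0.115) = -1.909
GC term: 0.41 × 62.5 = 25.625; length term: −675/48 = −14.062
Tm = 81.5 + (-1.909) + 25.625 − 14.062 = 91.154 → 91.2°C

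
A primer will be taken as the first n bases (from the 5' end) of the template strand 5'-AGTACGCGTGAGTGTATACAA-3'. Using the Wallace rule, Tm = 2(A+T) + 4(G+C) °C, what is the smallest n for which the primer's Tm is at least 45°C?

First 14 bases: AGTACGCGTGAGTG → Tm = 44°C (< 45°C)
First 15 bases: AGTACGCGTGAGTGT → Tm = 46°C (≥ 45°C)
Each additional base adds 2°C (A/T) or 4°C (G/C), so Tm is non-decreasing in n; n = 15 is the first length to reach 45°C.

n = 15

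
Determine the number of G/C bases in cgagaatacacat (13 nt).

A=6, T=2, G=2, C=3
G+C = 2 + 3 = 5

5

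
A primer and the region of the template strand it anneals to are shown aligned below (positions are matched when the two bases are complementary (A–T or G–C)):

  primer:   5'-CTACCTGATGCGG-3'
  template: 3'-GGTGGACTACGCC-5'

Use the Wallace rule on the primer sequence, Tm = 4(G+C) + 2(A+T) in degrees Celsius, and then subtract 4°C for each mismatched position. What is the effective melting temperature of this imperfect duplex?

Primer base counts: A=2, T=3, G=4, C=4 → A+T=5, G+C=8
Perfect-match Tm = 2(5) + 4(8) = 10 + 32 = 42°C
Mismatches (positions where the bases are not complementary): 1 (at position 2)
Effective Tm = 42 − 1×4 = 42 − 4 = 38°C

38°C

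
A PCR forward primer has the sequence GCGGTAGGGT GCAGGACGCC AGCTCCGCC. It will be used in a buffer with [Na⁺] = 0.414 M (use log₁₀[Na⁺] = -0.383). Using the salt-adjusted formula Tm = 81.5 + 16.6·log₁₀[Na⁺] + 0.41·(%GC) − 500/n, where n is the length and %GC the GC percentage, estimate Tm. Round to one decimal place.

89.0°C

Length n = 29. C=10, A=4, G=12, T=3
G+C = 22, so %GC = 22/29 × 100 = 75.862%
Salt term: 16.6 × (-0.383) = -6.358
GC term: 0.41 × 75.862 = 31.103; length term: −500/29 = −17.241
Tm = 81.5 + (-6.358) + 31.103 − 17.241 = 89.004 → 89.0°C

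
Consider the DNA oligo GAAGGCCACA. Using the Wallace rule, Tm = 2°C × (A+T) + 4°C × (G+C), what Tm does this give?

32°C

G=3, T=0, C=3, A=4
So N_AT = 4 and N_GC = 6.
Tm = 2×4 + 4×6 = 32°C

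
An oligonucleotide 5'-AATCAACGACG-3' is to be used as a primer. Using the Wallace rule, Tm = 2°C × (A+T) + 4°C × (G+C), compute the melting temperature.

32°C

A=5, T=1, G=2, C=3
AT pairs contribute 6, GC pairs contribute 5.
Tm = 2×6 + 4×5 = 32°C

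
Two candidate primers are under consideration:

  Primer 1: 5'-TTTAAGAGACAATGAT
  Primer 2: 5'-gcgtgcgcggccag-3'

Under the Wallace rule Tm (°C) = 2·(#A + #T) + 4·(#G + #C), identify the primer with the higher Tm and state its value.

Primer 2, 52°C

Primer 1: A+T=12, G+C=4 → Tm = 2(12)+4(4) = 40°C
Primer 2: A+T=2, G+C=12 → Tm = 2(2)+4(12) = 52°C
40°C vs 52°C → primer 2 is higher.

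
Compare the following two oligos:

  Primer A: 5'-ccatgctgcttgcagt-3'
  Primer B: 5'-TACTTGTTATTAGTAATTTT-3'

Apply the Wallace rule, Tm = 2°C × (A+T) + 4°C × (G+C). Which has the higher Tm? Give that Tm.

Primer A: A+T=7, G+C=9 → Tm = 2(7)+4(9) = 50°C
Primer B: A+T=17, G+C=3 → Tm = 2(17)+4(3) = 46°C
50°C vs 46°C → primer A is higher.

Primer A, 50°C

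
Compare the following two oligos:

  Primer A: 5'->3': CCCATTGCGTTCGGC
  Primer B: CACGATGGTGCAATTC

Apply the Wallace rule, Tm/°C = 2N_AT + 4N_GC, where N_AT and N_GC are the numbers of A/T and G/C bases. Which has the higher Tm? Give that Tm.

Primer A, 50°C

Primer A: A+T=5, G+C=10 → Tm = 2(5)+4(10) = 50°C
Primer B: A+T=8, G+C=8 → Tm = 2(8)+4(8) = 48°C
50°C vs 48°C → primer A is higher.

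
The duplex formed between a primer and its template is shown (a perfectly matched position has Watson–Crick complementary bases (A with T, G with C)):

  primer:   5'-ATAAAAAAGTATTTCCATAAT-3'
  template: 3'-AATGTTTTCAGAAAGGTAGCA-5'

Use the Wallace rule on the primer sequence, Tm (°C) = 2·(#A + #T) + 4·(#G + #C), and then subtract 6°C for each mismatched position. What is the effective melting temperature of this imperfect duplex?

Primer base counts: A=11, T=7, G=1, C=2 → A+T=18, G+C=3
Perfect-match Tm = 2(18) + 4(3) = 36 + 12 = 48°C
Mismatches (positions where the bases are not complementary): 5 (at positions 1, 4, 11, 19, 20)
Effective Tm = 48 − 5×6 = 48 − 30 = 18°C

18°C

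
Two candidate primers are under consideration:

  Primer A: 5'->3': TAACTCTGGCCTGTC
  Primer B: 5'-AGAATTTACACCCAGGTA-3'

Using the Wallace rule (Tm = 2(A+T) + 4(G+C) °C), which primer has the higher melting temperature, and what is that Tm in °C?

Primer A: A+T=7, G+C=8 → Tm = 2(7)+4(8) = 46°C
Primer B: A+T=11, G+C=7 → Tm = 2(11)+4(7) = 50°C
46°C vs 50°C → primer B is higher.

Primer B, 50°C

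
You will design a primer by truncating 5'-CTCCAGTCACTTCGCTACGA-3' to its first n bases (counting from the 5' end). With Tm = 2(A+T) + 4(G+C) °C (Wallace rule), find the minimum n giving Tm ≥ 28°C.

n = 9

First 8 bases: CTCCAGTC → Tm = 26°C (< 28°C)
First 9 bases: CTCCAGTCA → Tm = 28°C (≥ 28°C)
Each additional base adds 2°C (A/T) or 4°C (G/C), so Tm is non-decreasing in n; n = 9 is the first length to reach 28°C.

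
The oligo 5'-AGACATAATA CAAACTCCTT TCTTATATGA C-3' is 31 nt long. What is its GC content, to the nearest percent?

Scanning the sequence gives T=10, A=12, G=2, C=7.
G+C = 2 + 7 = 9 out of 31 bases
%GC = 9/31 × 100 = 29.03% ≈ 29%

29%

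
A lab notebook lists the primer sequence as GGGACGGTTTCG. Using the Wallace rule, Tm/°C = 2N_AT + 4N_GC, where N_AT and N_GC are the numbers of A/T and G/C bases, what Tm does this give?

G=6, T=3, A=1, C=2
AT pairs contribute 4, GC pairs contribute 8.
Tm = 4·8 + 2·4 = 32 + 8 = 40°C

40°C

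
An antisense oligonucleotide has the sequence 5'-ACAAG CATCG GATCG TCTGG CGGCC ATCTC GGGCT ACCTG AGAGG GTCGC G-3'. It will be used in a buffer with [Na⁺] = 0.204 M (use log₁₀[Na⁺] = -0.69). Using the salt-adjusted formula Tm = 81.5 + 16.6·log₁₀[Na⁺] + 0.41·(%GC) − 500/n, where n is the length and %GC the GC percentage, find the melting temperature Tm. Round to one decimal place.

86.8°C

Length n = 51. Scanning the sequence gives G=18, A=9, T=9, C=15.
G+C = 33, so %GC = 33/51 × 100 = 64.706%
Salt term: 16.6 × (-0.69) = -11.454
GC term: 0.41 × 64.706 = 26.529; length term: −500/51 = −9.804
Tm = 81.5 + (-11.454) + 26.529 − 9.804 = 86.771 → 86.8°C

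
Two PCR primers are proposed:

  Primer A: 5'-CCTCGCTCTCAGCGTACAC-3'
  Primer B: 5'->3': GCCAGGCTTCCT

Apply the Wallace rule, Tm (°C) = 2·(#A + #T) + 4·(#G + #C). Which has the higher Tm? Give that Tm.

Primer A, 62°C

Primer A: A+T=7, G+C=12 → Tm = 2(7)+4(12) = 62°C
Primer B: A+T=4, G+C=8 → Tm = 2(4)+4(8) = 40°C
62°C vs 40°C → primer A is higher.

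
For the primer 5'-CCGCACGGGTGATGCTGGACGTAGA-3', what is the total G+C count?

Scanning the sequence gives A=5, G=10, T=4, C=6.
G+C = 10 + 6 = 16

16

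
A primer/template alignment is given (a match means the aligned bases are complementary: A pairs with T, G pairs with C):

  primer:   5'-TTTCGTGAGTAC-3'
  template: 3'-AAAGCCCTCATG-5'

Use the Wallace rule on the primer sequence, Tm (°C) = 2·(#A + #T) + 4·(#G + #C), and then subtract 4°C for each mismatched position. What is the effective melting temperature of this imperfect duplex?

30°C

Primer base counts: A=2, T=5, G=3, C=2 → A+T=7, G+C=5
Perfect-match Tm = 2(7) + 4(5) = 14 + 20 = 34°C
Mismatches (positions where the bases are not complementary): 1 (at position 6)
Effective Tm = 34 − 1×4 = 34 − 4 = 30°C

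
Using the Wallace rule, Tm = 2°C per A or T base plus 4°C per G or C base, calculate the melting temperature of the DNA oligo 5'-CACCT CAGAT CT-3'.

Scanning the sequence gives T=3, C=5, A=3, G=1.
So N_AT = 6 and N_GC = 6.
Tm = 2×6 + 4×6 = 36°C

36°C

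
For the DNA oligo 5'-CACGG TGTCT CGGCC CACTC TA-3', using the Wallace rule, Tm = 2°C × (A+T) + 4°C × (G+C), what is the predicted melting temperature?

72°C

C=9, G=5, A=3, T=5
A+T = 8, G+C = 14
Tm = 4·14 + 2·8 = 56 + 16 = 72°C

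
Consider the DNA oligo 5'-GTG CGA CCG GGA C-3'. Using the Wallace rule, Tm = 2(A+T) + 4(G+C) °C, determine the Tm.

46°C

Scanning the sequence gives C=4, A=2, T=1, G=6.
So N_AT = 3 and N_GC = 10.
Tm = 2(3) + 4(10) = 6 + 40 = 46°C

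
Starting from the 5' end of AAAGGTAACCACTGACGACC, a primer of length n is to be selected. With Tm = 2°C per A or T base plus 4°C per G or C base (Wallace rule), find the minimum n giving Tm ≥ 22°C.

First 8 bases: AAAGGTAA → Tm = 20°C (< 22°C)
First 9 bases: AAAGGTAAC → Tm = 24°C (≥ 22°C)
Since every base adds ≥2°C, Tm only increases with n, so the threshold is first crossed at n = 9.

n = 9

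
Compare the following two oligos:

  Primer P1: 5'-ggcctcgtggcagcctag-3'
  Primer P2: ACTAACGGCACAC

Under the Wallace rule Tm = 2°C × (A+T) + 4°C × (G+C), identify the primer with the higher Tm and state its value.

Primer P1, 62°C

Primer P1: A+T=5, G+C=13 → Tm = 2(5)+4(13) = 62°C
Primer P2: A+T=6, G+C=7 → Tm = 2(6)+4(7) = 40°C
62°C vs 40°C → primer P1 is higher.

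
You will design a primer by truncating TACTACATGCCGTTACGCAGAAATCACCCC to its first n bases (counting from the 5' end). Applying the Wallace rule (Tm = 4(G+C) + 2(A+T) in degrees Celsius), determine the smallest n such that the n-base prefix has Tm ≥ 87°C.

n = 30

First 29 bases: TACTACATGCCGTTACGCAGAAATCACCC → Tm = 86°C (< 87°C)
First 30 bases: TACTACATGCCGTTACGCAGAAATCACCCC → Tm = 90°C (≥ 87°C)
Since every base adds ≥2°C, Tm only increases with n, so the threshold is first crossed at n = 30.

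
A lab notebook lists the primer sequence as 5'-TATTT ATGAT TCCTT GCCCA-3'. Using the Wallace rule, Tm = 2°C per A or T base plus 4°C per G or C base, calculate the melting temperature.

54°C

Base counts: A=4, C=5, T=9, G=2
So N_AT = 13 and N_GC = 7.
Tm = 2(13) + 4(7) = 26 + 28 = 54°C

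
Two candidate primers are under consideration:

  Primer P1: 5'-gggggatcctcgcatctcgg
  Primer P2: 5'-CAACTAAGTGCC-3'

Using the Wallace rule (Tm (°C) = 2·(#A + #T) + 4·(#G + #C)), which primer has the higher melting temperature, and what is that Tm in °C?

Primer P1, 68°C

Primer P1: A+T=6, G+C=14 → Tm = 2(6)+4(14) = 68°C
Primer P2: A+T=6, G+C=6 → Tm = 2(6)+4(6) = 36°C
68°C vs 36°C → primer P1 is higher.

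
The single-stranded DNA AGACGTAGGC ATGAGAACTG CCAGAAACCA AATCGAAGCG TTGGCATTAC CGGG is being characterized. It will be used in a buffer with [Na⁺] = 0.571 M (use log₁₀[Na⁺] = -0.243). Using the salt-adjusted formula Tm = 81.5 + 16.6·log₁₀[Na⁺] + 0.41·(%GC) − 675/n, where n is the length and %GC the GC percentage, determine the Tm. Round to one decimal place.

Length n = 54. Base counts: C=12, G=16, T=8, A=18
G+C = 28, so %GC = 28/54 × 100 = 51.852%
Salt term: 16.6 × (-0.243) = -4.034
GC term: 0.41 × 51.852 = 21.259; length term: −675/54 = −12.5
Tm = 81.5 + (-4.034) + 21.259 − 12.5 = 86.225 → 86.2°C

86.2°C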